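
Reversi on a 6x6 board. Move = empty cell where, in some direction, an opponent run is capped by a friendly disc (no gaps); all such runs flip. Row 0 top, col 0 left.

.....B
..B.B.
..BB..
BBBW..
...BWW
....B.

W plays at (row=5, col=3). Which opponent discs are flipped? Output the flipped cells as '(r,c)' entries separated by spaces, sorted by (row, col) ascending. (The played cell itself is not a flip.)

Dir NW: first cell '.' (not opp) -> no flip
Dir N: opp run (4,3) capped by W -> flip
Dir NE: first cell 'W' (not opp) -> no flip
Dir W: first cell '.' (not opp) -> no flip
Dir E: opp run (5,4), next='.' -> no flip
Dir SW: edge -> no flip
Dir S: edge -> no flip
Dir SE: edge -> no flip

Answer: (4,3)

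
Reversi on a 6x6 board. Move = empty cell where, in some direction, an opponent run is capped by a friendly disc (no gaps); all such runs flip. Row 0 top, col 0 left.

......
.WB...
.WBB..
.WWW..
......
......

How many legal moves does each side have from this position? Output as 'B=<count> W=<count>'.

-- B to move --
(0,0): flips 1 -> legal
(0,1): no bracket -> illegal
(0,2): no bracket -> illegal
(1,0): flips 1 -> legal
(2,0): flips 1 -> legal
(2,4): no bracket -> illegal
(3,0): flips 1 -> legal
(3,4): no bracket -> illegal
(4,0): flips 1 -> legal
(4,1): flips 1 -> legal
(4,2): flips 1 -> legal
(4,3): flips 1 -> legal
(4,4): flips 1 -> legal
B mobility = 9
-- W to move --
(0,1): no bracket -> illegal
(0,2): flips 2 -> legal
(0,3): flips 1 -> legal
(1,3): flips 3 -> legal
(1,4): flips 1 -> legal
(2,4): flips 2 -> legal
(3,4): no bracket -> illegal
W mobility = 5

Answer: B=9 W=5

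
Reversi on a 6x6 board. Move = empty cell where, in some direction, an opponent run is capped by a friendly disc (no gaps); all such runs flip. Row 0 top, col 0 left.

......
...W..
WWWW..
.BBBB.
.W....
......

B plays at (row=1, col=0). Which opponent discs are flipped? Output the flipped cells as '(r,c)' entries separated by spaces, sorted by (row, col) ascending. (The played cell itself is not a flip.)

Dir NW: edge -> no flip
Dir N: first cell '.' (not opp) -> no flip
Dir NE: first cell '.' (not opp) -> no flip
Dir W: edge -> no flip
Dir E: first cell '.' (not opp) -> no flip
Dir SW: edge -> no flip
Dir S: opp run (2,0), next='.' -> no flip
Dir SE: opp run (2,1) capped by B -> flip

Answer: (2,1)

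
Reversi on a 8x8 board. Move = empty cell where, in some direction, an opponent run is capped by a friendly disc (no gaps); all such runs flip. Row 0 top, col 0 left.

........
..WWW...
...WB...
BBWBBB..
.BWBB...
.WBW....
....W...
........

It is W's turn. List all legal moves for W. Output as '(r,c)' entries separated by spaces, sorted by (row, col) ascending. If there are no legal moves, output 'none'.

(1,5): flips 2 -> legal
(2,0): flips 1 -> legal
(2,1): flips 2 -> legal
(2,2): no bracket -> illegal
(2,5): flips 1 -> legal
(2,6): flips 2 -> legal
(3,6): flips 3 -> legal
(4,0): flips 1 -> legal
(4,5): flips 3 -> legal
(4,6): flips 2 -> legal
(5,0): flips 1 -> legal
(5,4): flips 4 -> legal
(5,5): no bracket -> illegal
(6,1): no bracket -> illegal
(6,2): flips 1 -> legal
(6,3): no bracket -> illegal

Answer: (1,5) (2,0) (2,1) (2,5) (2,6) (3,6) (4,0) (4,5) (4,6) (5,0) (5,4) (6,2)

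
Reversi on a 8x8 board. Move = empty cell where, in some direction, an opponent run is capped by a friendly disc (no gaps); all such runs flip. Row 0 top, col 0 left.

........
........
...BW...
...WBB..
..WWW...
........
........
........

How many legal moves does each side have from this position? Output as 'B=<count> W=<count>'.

-- B to move --
(1,3): flips 1 -> legal
(1,4): flips 1 -> legal
(1,5): no bracket -> illegal
(2,2): no bracket -> illegal
(2,5): flips 1 -> legal
(3,1): no bracket -> illegal
(3,2): flips 1 -> legal
(4,1): no bracket -> illegal
(4,5): no bracket -> illegal
(5,1): no bracket -> illegal
(5,2): flips 1 -> legal
(5,3): flips 3 -> legal
(5,4): flips 1 -> legal
(5,5): no bracket -> illegal
B mobility = 7
-- W to move --
(1,2): no bracket -> illegal
(1,3): flips 1 -> legal
(1,4): no bracket -> illegal
(2,2): flips 1 -> legal
(2,5): flips 1 -> legal
(2,6): flips 1 -> legal
(3,2): no bracket -> illegal
(3,6): flips 2 -> legal
(4,5): no bracket -> illegal
(4,6): flips 1 -> legal
W mobility = 6

Answer: B=7 W=6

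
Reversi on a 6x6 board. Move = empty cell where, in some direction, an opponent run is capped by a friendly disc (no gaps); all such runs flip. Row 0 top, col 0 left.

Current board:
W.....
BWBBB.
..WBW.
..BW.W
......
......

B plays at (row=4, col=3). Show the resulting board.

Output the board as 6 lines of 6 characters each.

Place B at (4,3); scan 8 dirs for brackets.
Dir NW: first cell 'B' (not opp) -> no flip
Dir N: opp run (3,3) capped by B -> flip
Dir NE: first cell '.' (not opp) -> no flip
Dir W: first cell '.' (not opp) -> no flip
Dir E: first cell '.' (not opp) -> no flip
Dir SW: first cell '.' (not opp) -> no flip
Dir S: first cell '.' (not opp) -> no flip
Dir SE: first cell '.' (not opp) -> no flip
All flips: (3,3)

Answer: W.....
BWBBB.
..WBW.
..BB.W
...B..
......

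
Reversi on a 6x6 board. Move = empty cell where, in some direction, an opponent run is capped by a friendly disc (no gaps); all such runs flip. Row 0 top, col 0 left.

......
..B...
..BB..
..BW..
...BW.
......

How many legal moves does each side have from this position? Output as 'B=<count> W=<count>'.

-- B to move --
(2,4): no bracket -> illegal
(3,4): flips 1 -> legal
(3,5): no bracket -> illegal
(4,2): no bracket -> illegal
(4,5): flips 1 -> legal
(5,3): no bracket -> illegal
(5,4): no bracket -> illegal
(5,5): flips 2 -> legal
B mobility = 3
-- W to move --
(0,1): no bracket -> illegal
(0,2): no bracket -> illegal
(0,3): no bracket -> illegal
(1,1): flips 1 -> legal
(1,3): flips 1 -> legal
(1,4): no bracket -> illegal
(2,1): no bracket -> illegal
(2,4): no bracket -> illegal
(3,1): flips 1 -> legal
(3,4): no bracket -> illegal
(4,1): no bracket -> illegal
(4,2): flips 1 -> legal
(5,2): no bracket -> illegal
(5,3): flips 1 -> legal
(5,4): no bracket -> illegal
W mobility = 5

Answer: B=3 W=5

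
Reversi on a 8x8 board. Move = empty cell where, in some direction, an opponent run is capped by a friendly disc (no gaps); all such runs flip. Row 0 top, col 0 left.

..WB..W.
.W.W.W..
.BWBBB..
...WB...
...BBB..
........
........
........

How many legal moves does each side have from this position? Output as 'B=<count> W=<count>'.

-- B to move --
(0,0): flips 3 -> legal
(0,1): flips 2 -> legal
(0,4): no bracket -> illegal
(0,5): flips 1 -> legal
(0,7): no bracket -> illegal
(1,0): no bracket -> illegal
(1,2): no bracket -> illegal
(1,4): no bracket -> illegal
(1,6): no bracket -> illegal
(1,7): no bracket -> illegal
(2,0): no bracket -> illegal
(2,6): no bracket -> illegal
(3,1): no bracket -> illegal
(3,2): flips 1 -> legal
(4,2): flips 1 -> legal
B mobility = 5
-- W to move --
(0,4): flips 1 -> legal
(1,0): no bracket -> illegal
(1,2): no bracket -> illegal
(1,4): no bracket -> illegal
(1,6): no bracket -> illegal
(2,0): flips 1 -> legal
(2,6): flips 3 -> legal
(3,0): no bracket -> illegal
(3,1): flips 1 -> legal
(3,2): no bracket -> illegal
(3,5): flips 3 -> legal
(3,6): no bracket -> illegal
(4,2): no bracket -> illegal
(4,6): no bracket -> illegal
(5,2): no bracket -> illegal
(5,3): flips 1 -> legal
(5,4): no bracket -> illegal
(5,5): flips 1 -> legal
(5,6): no bracket -> illegal
W mobility = 7

Answer: B=5 W=7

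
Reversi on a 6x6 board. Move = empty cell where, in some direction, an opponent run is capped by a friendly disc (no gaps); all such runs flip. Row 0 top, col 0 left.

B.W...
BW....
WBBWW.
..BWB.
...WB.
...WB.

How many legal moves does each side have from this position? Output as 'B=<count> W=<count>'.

Answer: B=7 W=6

Derivation:
-- B to move --
(0,1): flips 1 -> legal
(0,3): no bracket -> illegal
(1,2): flips 2 -> legal
(1,3): no bracket -> illegal
(1,4): flips 2 -> legal
(1,5): no bracket -> illegal
(2,5): flips 2 -> legal
(3,0): flips 1 -> legal
(3,1): no bracket -> illegal
(3,5): no bracket -> illegal
(4,2): flips 1 -> legal
(5,2): flips 2 -> legal
B mobility = 7
-- W to move --
(0,1): no bracket -> illegal
(1,2): no bracket -> illegal
(1,3): no bracket -> illegal
(2,5): flips 1 -> legal
(3,0): no bracket -> illegal
(3,1): flips 2 -> legal
(3,5): flips 2 -> legal
(4,1): flips 1 -> legal
(4,2): no bracket -> illegal
(4,5): flips 2 -> legal
(5,5): flips 2 -> legal
W mobility = 6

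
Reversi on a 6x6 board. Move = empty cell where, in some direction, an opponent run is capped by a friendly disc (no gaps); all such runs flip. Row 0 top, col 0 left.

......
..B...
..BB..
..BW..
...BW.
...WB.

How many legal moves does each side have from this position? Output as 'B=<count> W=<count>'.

Answer: B=4 W=5

Derivation:
-- B to move --
(2,4): no bracket -> illegal
(3,4): flips 2 -> legal
(3,5): no bracket -> illegal
(4,2): no bracket -> illegal
(4,5): flips 1 -> legal
(5,2): flips 1 -> legal
(5,5): flips 2 -> legal
B mobility = 4
-- W to move --
(0,1): no bracket -> illegal
(0,2): no bracket -> illegal
(0,3): no bracket -> illegal
(1,1): flips 1 -> legal
(1,3): flips 1 -> legal
(1,4): no bracket -> illegal
(2,1): no bracket -> illegal
(2,4): no bracket -> illegal
(3,1): flips 1 -> legal
(3,4): no bracket -> illegal
(4,1): no bracket -> illegal
(4,2): flips 1 -> legal
(4,5): no bracket -> illegal
(5,2): no bracket -> illegal
(5,5): flips 1 -> legal
W mobility = 5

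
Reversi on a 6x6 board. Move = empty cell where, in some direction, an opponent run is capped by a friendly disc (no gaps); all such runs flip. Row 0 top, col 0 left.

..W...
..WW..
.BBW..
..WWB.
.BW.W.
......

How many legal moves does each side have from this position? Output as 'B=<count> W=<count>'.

-- B to move --
(0,1): flips 2 -> legal
(0,3): flips 1 -> legal
(0,4): flips 1 -> legal
(1,1): no bracket -> illegal
(1,4): flips 2 -> legal
(2,4): flips 1 -> legal
(3,1): flips 2 -> legal
(3,5): no bracket -> illegal
(4,3): flips 2 -> legal
(4,5): no bracket -> illegal
(5,1): no bracket -> illegal
(5,2): flips 2 -> legal
(5,3): no bracket -> illegal
(5,4): flips 1 -> legal
(5,5): flips 2 -> legal
B mobility = 10
-- W to move --
(1,0): flips 1 -> legal
(1,1): flips 1 -> legal
(2,0): flips 2 -> legal
(2,4): flips 1 -> legal
(2,5): no bracket -> illegal
(3,0): flips 1 -> legal
(3,1): flips 1 -> legal
(3,5): flips 1 -> legal
(4,0): flips 1 -> legal
(4,3): no bracket -> illegal
(4,5): flips 1 -> legal
(5,0): flips 1 -> legal
(5,1): no bracket -> illegal
(5,2): no bracket -> illegal
W mobility = 10

Answer: B=10 W=10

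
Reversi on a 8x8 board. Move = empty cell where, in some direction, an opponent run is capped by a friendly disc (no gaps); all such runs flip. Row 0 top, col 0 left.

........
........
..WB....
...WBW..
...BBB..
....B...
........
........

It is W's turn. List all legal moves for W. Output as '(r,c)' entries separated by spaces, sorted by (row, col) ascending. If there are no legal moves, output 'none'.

Answer: (1,3) (2,4) (5,3) (5,5)

Derivation:
(1,2): no bracket -> illegal
(1,3): flips 1 -> legal
(1,4): no bracket -> illegal
(2,4): flips 1 -> legal
(2,5): no bracket -> illegal
(3,2): no bracket -> illegal
(3,6): no bracket -> illegal
(4,2): no bracket -> illegal
(4,6): no bracket -> illegal
(5,2): no bracket -> illegal
(5,3): flips 2 -> legal
(5,5): flips 2 -> legal
(5,6): no bracket -> illegal
(6,3): no bracket -> illegal
(6,4): no bracket -> illegal
(6,5): no bracket -> illegal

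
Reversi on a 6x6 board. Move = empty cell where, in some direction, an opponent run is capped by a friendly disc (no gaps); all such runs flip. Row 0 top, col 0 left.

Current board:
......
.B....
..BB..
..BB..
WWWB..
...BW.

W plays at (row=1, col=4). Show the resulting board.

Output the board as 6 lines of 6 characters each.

Place W at (1,4); scan 8 dirs for brackets.
Dir NW: first cell '.' (not opp) -> no flip
Dir N: first cell '.' (not opp) -> no flip
Dir NE: first cell '.' (not opp) -> no flip
Dir W: first cell '.' (not opp) -> no flip
Dir E: first cell '.' (not opp) -> no flip
Dir SW: opp run (2,3) (3,2) capped by W -> flip
Dir S: first cell '.' (not opp) -> no flip
Dir SE: first cell '.' (not opp) -> no flip
All flips: (2,3) (3,2)

Answer: ......
.B..W.
..BW..
..WB..
WWWB..
...BW.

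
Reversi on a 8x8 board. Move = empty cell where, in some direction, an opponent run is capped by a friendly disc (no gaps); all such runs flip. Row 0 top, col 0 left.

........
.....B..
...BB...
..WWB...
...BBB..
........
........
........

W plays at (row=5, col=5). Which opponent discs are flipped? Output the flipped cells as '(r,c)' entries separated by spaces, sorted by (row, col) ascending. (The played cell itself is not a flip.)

Dir NW: opp run (4,4) capped by W -> flip
Dir N: opp run (4,5), next='.' -> no flip
Dir NE: first cell '.' (not opp) -> no flip
Dir W: first cell '.' (not opp) -> no flip
Dir E: first cell '.' (not opp) -> no flip
Dir SW: first cell '.' (not opp) -> no flip
Dir S: first cell '.' (not opp) -> no flip
Dir SE: first cell '.' (not opp) -> no flip

Answer: (4,4)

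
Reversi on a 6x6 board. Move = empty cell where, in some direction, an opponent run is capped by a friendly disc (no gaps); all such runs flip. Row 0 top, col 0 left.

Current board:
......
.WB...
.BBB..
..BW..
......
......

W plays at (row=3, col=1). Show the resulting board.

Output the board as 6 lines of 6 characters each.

Answer: ......
.WB...
.WBB..
.WWW..
......
......

Derivation:
Place W at (3,1); scan 8 dirs for brackets.
Dir NW: first cell '.' (not opp) -> no flip
Dir N: opp run (2,1) capped by W -> flip
Dir NE: opp run (2,2), next='.' -> no flip
Dir W: first cell '.' (not opp) -> no flip
Dir E: opp run (3,2) capped by W -> flip
Dir SW: first cell '.' (not opp) -> no flip
Dir S: first cell '.' (not opp) -> no flip
Dir SE: first cell '.' (not opp) -> no flip
All flips: (2,1) (3,2)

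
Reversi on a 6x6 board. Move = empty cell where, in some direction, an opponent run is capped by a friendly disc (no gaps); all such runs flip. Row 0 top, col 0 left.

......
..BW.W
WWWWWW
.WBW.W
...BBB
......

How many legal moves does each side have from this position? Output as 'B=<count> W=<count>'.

Answer: B=7 W=9

Derivation:
-- B to move --
(0,2): no bracket -> illegal
(0,3): flips 3 -> legal
(0,4): no bracket -> illegal
(0,5): flips 3 -> legal
(1,0): flips 1 -> legal
(1,1): flips 2 -> legal
(1,4): flips 2 -> legal
(3,0): flips 2 -> legal
(3,4): flips 2 -> legal
(4,0): no bracket -> illegal
(4,1): no bracket -> illegal
(4,2): no bracket -> illegal
B mobility = 7
-- W to move --
(0,1): flips 1 -> legal
(0,2): flips 1 -> legal
(0,3): flips 1 -> legal
(1,1): flips 1 -> legal
(3,4): no bracket -> illegal
(4,1): flips 1 -> legal
(4,2): flips 1 -> legal
(5,2): no bracket -> illegal
(5,3): flips 2 -> legal
(5,4): flips 2 -> legal
(5,5): flips 2 -> legal
W mobility = 9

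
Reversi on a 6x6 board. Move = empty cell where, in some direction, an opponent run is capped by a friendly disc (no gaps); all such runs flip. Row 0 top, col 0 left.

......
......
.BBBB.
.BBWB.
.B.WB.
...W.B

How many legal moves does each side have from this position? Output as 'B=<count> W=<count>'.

-- B to move --
(4,2): flips 2 -> legal
(5,2): flips 1 -> legal
(5,4): flips 1 -> legal
B mobility = 3
-- W to move --
(1,0): flips 2 -> legal
(1,1): flips 1 -> legal
(1,2): no bracket -> illegal
(1,3): flips 1 -> legal
(1,4): no bracket -> illegal
(1,5): flips 1 -> legal
(2,0): no bracket -> illegal
(2,5): flips 1 -> legal
(3,0): flips 2 -> legal
(3,5): flips 2 -> legal
(4,0): no bracket -> illegal
(4,2): no bracket -> illegal
(4,5): flips 1 -> legal
(5,0): no bracket -> illegal
(5,1): no bracket -> illegal
(5,2): no bracket -> illegal
(5,4): no bracket -> illegal
W mobility = 8

Answer: B=3 W=8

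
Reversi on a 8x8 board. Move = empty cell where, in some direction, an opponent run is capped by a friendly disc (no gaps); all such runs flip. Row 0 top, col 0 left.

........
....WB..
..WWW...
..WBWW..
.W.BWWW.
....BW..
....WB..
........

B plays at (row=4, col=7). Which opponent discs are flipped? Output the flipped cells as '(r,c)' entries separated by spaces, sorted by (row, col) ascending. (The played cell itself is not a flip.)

Dir NW: first cell '.' (not opp) -> no flip
Dir N: first cell '.' (not opp) -> no flip
Dir NE: edge -> no flip
Dir W: opp run (4,6) (4,5) (4,4) capped by B -> flip
Dir E: edge -> no flip
Dir SW: first cell '.' (not opp) -> no flip
Dir S: first cell '.' (not opp) -> no flip
Dir SE: edge -> no flip

Answer: (4,4) (4,5) (4,6)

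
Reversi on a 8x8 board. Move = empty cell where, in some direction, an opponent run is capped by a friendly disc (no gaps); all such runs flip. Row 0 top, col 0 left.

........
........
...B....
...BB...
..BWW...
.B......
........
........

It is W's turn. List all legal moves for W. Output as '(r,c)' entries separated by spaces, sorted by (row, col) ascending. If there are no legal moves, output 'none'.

Answer: (1,3) (2,2) (2,4) (2,5) (4,1)

Derivation:
(1,2): no bracket -> illegal
(1,3): flips 2 -> legal
(1,4): no bracket -> illegal
(2,2): flips 1 -> legal
(2,4): flips 1 -> legal
(2,5): flips 1 -> legal
(3,1): no bracket -> illegal
(3,2): no bracket -> illegal
(3,5): no bracket -> illegal
(4,0): no bracket -> illegal
(4,1): flips 1 -> legal
(4,5): no bracket -> illegal
(5,0): no bracket -> illegal
(5,2): no bracket -> illegal
(5,3): no bracket -> illegal
(6,0): no bracket -> illegal
(6,1): no bracket -> illegal
(6,2): no bracket -> illegal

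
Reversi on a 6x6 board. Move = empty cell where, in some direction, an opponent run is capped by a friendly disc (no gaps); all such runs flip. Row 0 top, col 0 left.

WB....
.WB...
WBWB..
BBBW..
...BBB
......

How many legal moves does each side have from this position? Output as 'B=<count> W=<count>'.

-- B to move --
(0,2): no bracket -> illegal
(1,0): flips 2 -> legal
(1,3): flips 1 -> legal
(2,4): no bracket -> illegal
(3,4): flips 1 -> legal
(4,2): no bracket -> illegal
B mobility = 3
-- W to move --
(0,2): flips 2 -> legal
(0,3): no bracket -> illegal
(1,0): no bracket -> illegal
(1,3): flips 2 -> legal
(1,4): no bracket -> illegal
(2,4): flips 1 -> legal
(3,4): no bracket -> illegal
(3,5): no bracket -> illegal
(4,0): flips 2 -> legal
(4,1): flips 2 -> legal
(4,2): flips 2 -> legal
(5,2): no bracket -> illegal
(5,3): flips 1 -> legal
(5,4): no bracket -> illegal
(5,5): flips 1 -> legal
W mobility = 8

Answer: B=3 W=8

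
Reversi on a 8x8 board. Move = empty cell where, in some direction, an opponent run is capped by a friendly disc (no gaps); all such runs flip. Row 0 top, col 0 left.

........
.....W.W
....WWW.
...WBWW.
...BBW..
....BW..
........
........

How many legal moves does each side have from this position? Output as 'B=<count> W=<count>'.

Answer: B=10 W=6

Derivation:
-- B to move --
(0,4): no bracket -> illegal
(0,5): no bracket -> illegal
(0,6): no bracket -> illegal
(0,7): no bracket -> illegal
(1,3): no bracket -> illegal
(1,4): flips 1 -> legal
(1,6): flips 1 -> legal
(2,2): flips 1 -> legal
(2,3): flips 1 -> legal
(2,7): flips 2 -> legal
(3,2): flips 1 -> legal
(3,7): flips 2 -> legal
(4,2): no bracket -> illegal
(4,6): flips 1 -> legal
(4,7): no bracket -> illegal
(5,6): flips 2 -> legal
(6,4): no bracket -> illegal
(6,5): no bracket -> illegal
(6,6): flips 1 -> legal
B mobility = 10
-- W to move --
(2,3): flips 1 -> legal
(3,2): no bracket -> illegal
(4,2): flips 2 -> legal
(5,2): flips 2 -> legal
(5,3): flips 3 -> legal
(6,3): flips 1 -> legal
(6,4): flips 3 -> legal
(6,5): no bracket -> illegal
W mobility = 6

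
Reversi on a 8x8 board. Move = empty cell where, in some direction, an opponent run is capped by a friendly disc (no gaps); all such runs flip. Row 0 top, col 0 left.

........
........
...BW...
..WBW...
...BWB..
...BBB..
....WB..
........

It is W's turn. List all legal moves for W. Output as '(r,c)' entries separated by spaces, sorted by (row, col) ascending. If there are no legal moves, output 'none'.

Answer: (1,2) (1,4) (2,2) (4,2) (4,6) (5,2) (5,6) (6,2) (6,6) (7,6)

Derivation:
(1,2): flips 1 -> legal
(1,3): no bracket -> illegal
(1,4): flips 1 -> legal
(2,2): flips 2 -> legal
(3,5): no bracket -> illegal
(3,6): no bracket -> illegal
(4,2): flips 3 -> legal
(4,6): flips 2 -> legal
(5,2): flips 1 -> legal
(5,6): flips 1 -> legal
(6,2): flips 1 -> legal
(6,3): no bracket -> illegal
(6,6): flips 2 -> legal
(7,4): no bracket -> illegal
(7,5): no bracket -> illegal
(7,6): flips 3 -> legal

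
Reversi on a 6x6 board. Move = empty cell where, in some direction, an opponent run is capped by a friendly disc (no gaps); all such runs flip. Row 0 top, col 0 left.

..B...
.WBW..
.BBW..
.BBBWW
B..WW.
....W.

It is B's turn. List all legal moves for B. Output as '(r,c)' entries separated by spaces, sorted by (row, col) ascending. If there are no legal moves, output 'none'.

Answer: (0,0) (0,1) (0,3) (0,4) (1,0) (1,4) (2,0) (2,4) (4,5) (5,3) (5,5)

Derivation:
(0,0): flips 1 -> legal
(0,1): flips 1 -> legal
(0,3): flips 2 -> legal
(0,4): flips 1 -> legal
(1,0): flips 1 -> legal
(1,4): flips 2 -> legal
(2,0): flips 1 -> legal
(2,4): flips 2 -> legal
(2,5): no bracket -> illegal
(4,2): no bracket -> illegal
(4,5): flips 2 -> legal
(5,2): no bracket -> illegal
(5,3): flips 1 -> legal
(5,5): flips 1 -> legal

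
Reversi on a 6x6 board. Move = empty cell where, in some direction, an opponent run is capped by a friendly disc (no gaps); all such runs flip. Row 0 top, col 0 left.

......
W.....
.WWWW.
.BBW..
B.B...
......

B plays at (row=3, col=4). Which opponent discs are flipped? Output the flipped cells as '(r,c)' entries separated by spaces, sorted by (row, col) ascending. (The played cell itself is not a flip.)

Answer: (3,3)

Derivation:
Dir NW: opp run (2,3), next='.' -> no flip
Dir N: opp run (2,4), next='.' -> no flip
Dir NE: first cell '.' (not opp) -> no flip
Dir W: opp run (3,3) capped by B -> flip
Dir E: first cell '.' (not opp) -> no flip
Dir SW: first cell '.' (not opp) -> no flip
Dir S: first cell '.' (not opp) -> no flip
Dir SE: first cell '.' (not opp) -> no flip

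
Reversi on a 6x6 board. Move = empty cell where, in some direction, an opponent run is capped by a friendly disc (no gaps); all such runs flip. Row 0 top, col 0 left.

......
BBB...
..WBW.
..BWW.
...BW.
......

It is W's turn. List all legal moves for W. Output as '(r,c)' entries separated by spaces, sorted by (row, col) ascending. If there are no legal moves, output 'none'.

(0,0): flips 1 -> legal
(0,1): flips 2 -> legal
(0,2): flips 1 -> legal
(0,3): no bracket -> illegal
(1,3): flips 1 -> legal
(1,4): no bracket -> illegal
(2,0): no bracket -> illegal
(2,1): no bracket -> illegal
(3,1): flips 1 -> legal
(4,1): no bracket -> illegal
(4,2): flips 2 -> legal
(5,2): flips 1 -> legal
(5,3): flips 1 -> legal
(5,4): no bracket -> illegal

Answer: (0,0) (0,1) (0,2) (1,3) (3,1) (4,2) (5,2) (5,3)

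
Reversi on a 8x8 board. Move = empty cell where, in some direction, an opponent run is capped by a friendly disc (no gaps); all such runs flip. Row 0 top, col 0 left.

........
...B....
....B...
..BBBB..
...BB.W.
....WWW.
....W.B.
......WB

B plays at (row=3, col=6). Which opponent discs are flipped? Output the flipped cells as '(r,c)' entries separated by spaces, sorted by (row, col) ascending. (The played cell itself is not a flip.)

Answer: (4,6) (5,6)

Derivation:
Dir NW: first cell '.' (not opp) -> no flip
Dir N: first cell '.' (not opp) -> no flip
Dir NE: first cell '.' (not opp) -> no flip
Dir W: first cell 'B' (not opp) -> no flip
Dir E: first cell '.' (not opp) -> no flip
Dir SW: first cell '.' (not opp) -> no flip
Dir S: opp run (4,6) (5,6) capped by B -> flip
Dir SE: first cell '.' (not opp) -> no flip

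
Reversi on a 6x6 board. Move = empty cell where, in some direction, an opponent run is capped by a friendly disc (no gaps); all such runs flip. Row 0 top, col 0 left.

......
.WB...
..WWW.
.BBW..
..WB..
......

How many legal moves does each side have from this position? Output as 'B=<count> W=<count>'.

-- B to move --
(0,0): no bracket -> illegal
(0,1): no bracket -> illegal
(0,2): no bracket -> illegal
(1,0): flips 1 -> legal
(1,3): flips 3 -> legal
(1,4): flips 1 -> legal
(1,5): no bracket -> illegal
(2,0): no bracket -> illegal
(2,1): no bracket -> illegal
(2,5): no bracket -> illegal
(3,4): flips 2 -> legal
(3,5): no bracket -> illegal
(4,1): flips 1 -> legal
(4,4): no bracket -> illegal
(5,1): no bracket -> illegal
(5,2): flips 1 -> legal
(5,3): flips 1 -> legal
B mobility = 7
-- W to move --
(0,1): flips 1 -> legal
(0,2): flips 1 -> legal
(0,3): no bracket -> illegal
(1,3): flips 1 -> legal
(2,0): flips 1 -> legal
(2,1): no bracket -> illegal
(3,0): flips 2 -> legal
(3,4): no bracket -> illegal
(4,0): flips 1 -> legal
(4,1): flips 1 -> legal
(4,4): flips 1 -> legal
(5,2): no bracket -> illegal
(5,3): flips 1 -> legal
(5,4): no bracket -> illegal
W mobility = 9

Answer: B=7 W=9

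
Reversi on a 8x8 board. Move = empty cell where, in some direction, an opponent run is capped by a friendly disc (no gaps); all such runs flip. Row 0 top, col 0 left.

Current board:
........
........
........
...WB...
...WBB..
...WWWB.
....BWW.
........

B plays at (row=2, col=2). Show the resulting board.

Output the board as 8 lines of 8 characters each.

Answer: ........
........
..B.....
...BB...
...WBB..
...WWWB.
....BWW.
........

Derivation:
Place B at (2,2); scan 8 dirs for brackets.
Dir NW: first cell '.' (not opp) -> no flip
Dir N: first cell '.' (not opp) -> no flip
Dir NE: first cell '.' (not opp) -> no flip
Dir W: first cell '.' (not opp) -> no flip
Dir E: first cell '.' (not opp) -> no flip
Dir SW: first cell '.' (not opp) -> no flip
Dir S: first cell '.' (not opp) -> no flip
Dir SE: opp run (3,3) capped by B -> flip
All flips: (3,3)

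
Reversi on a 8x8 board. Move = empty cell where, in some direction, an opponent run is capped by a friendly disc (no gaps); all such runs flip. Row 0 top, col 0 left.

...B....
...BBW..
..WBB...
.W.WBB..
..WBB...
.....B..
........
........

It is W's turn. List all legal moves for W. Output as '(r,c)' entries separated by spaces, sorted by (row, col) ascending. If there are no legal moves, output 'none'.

Answer: (0,4) (1,2) (2,5) (3,6) (4,5) (5,3) (6,6)

Derivation:
(0,2): no bracket -> illegal
(0,4): flips 1 -> legal
(0,5): no bracket -> illegal
(1,2): flips 2 -> legal
(2,5): flips 2 -> legal
(2,6): no bracket -> illegal
(3,2): no bracket -> illegal
(3,6): flips 2 -> legal
(4,5): flips 2 -> legal
(4,6): no bracket -> illegal
(5,2): no bracket -> illegal
(5,3): flips 1 -> legal
(5,4): no bracket -> illegal
(5,6): no bracket -> illegal
(6,4): no bracket -> illegal
(6,5): no bracket -> illegal
(6,6): flips 2 -> legal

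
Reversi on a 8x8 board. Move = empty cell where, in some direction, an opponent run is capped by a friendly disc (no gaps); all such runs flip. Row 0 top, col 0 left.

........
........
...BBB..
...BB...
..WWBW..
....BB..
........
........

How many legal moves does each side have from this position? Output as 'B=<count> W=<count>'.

Answer: B=9 W=6

Derivation:
-- B to move --
(3,1): no bracket -> illegal
(3,2): flips 1 -> legal
(3,5): flips 1 -> legal
(3,6): flips 1 -> legal
(4,1): flips 2 -> legal
(4,6): flips 1 -> legal
(5,1): flips 1 -> legal
(5,2): flips 1 -> legal
(5,3): flips 1 -> legal
(5,6): flips 1 -> legal
B mobility = 9
-- W to move --
(1,2): flips 2 -> legal
(1,3): flips 2 -> legal
(1,4): no bracket -> illegal
(1,5): flips 2 -> legal
(1,6): flips 2 -> legal
(2,2): no bracket -> illegal
(2,6): no bracket -> illegal
(3,2): no bracket -> illegal
(3,5): no bracket -> illegal
(3,6): no bracket -> illegal
(4,6): no bracket -> illegal
(5,3): no bracket -> illegal
(5,6): no bracket -> illegal
(6,3): flips 1 -> legal
(6,4): no bracket -> illegal
(6,5): flips 2 -> legal
(6,6): no bracket -> illegal
W mobility = 6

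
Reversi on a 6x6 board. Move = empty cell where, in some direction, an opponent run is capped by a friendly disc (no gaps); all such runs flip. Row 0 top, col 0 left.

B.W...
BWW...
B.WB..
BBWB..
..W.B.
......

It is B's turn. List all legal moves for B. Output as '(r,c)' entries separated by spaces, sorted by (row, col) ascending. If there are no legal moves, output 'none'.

(0,1): flips 1 -> legal
(0,3): no bracket -> illegal
(1,3): flips 3 -> legal
(2,1): flips 1 -> legal
(4,1): flips 1 -> legal
(4,3): no bracket -> illegal
(5,1): flips 1 -> legal
(5,2): no bracket -> illegal
(5,3): flips 1 -> legal

Answer: (0,1) (1,3) (2,1) (4,1) (5,1) (5,3)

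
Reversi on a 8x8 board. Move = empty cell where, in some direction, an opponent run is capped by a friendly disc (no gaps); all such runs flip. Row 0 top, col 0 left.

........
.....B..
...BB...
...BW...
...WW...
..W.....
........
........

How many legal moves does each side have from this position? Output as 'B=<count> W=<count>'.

Answer: B=5 W=5

Derivation:
-- B to move --
(2,5): no bracket -> illegal
(3,2): no bracket -> illegal
(3,5): flips 1 -> legal
(4,1): no bracket -> illegal
(4,2): no bracket -> illegal
(4,5): flips 1 -> legal
(5,1): no bracket -> illegal
(5,3): flips 1 -> legal
(5,4): flips 2 -> legal
(5,5): flips 1 -> legal
(6,1): no bracket -> illegal
(6,2): no bracket -> illegal
(6,3): no bracket -> illegal
B mobility = 5
-- W to move --
(0,4): no bracket -> illegal
(0,5): no bracket -> illegal
(0,6): no bracket -> illegal
(1,2): flips 1 -> legal
(1,3): flips 2 -> legal
(1,4): flips 1 -> legal
(1,6): no bracket -> illegal
(2,2): flips 1 -> legal
(2,5): no bracket -> illegal
(2,6): no bracket -> illegal
(3,2): flips 1 -> legal
(3,5): no bracket -> illegal
(4,2): no bracket -> illegal
W mobility = 5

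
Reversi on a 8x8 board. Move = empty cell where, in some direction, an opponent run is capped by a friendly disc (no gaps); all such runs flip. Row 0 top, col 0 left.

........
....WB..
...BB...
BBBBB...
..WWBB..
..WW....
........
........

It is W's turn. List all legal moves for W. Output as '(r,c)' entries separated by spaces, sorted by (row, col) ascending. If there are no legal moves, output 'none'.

Answer: (0,6) (1,3) (1,6) (2,0) (2,1) (2,2) (2,5) (3,5) (4,1) (4,6) (5,4)

Derivation:
(0,4): no bracket -> illegal
(0,5): no bracket -> illegal
(0,6): flips 3 -> legal
(1,2): no bracket -> illegal
(1,3): flips 2 -> legal
(1,6): flips 1 -> legal
(2,0): flips 1 -> legal
(2,1): flips 1 -> legal
(2,2): flips 1 -> legal
(2,5): flips 1 -> legal
(2,6): no bracket -> illegal
(3,5): flips 1 -> legal
(3,6): no bracket -> illegal
(4,0): no bracket -> illegal
(4,1): flips 2 -> legal
(4,6): flips 2 -> legal
(5,4): flips 3 -> legal
(5,5): no bracket -> illegal
(5,6): no bracket -> illegal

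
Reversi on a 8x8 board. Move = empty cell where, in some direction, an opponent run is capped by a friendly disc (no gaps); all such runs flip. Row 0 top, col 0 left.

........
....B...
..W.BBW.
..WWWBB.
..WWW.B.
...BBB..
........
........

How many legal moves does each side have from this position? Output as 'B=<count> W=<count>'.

Answer: B=9 W=11

Derivation:
-- B to move --
(1,1): flips 3 -> legal
(1,2): no bracket -> illegal
(1,3): no bracket -> illegal
(1,5): no bracket -> illegal
(1,6): flips 1 -> legal
(1,7): flips 1 -> legal
(2,1): flips 2 -> legal
(2,3): flips 2 -> legal
(2,7): flips 1 -> legal
(3,1): flips 4 -> legal
(3,7): no bracket -> illegal
(4,1): no bracket -> illegal
(4,5): no bracket -> illegal
(5,1): flips 2 -> legal
(5,2): flips 2 -> legal
B mobility = 9
-- W to move --
(0,3): no bracket -> illegal
(0,4): flips 2 -> legal
(0,5): no bracket -> illegal
(1,3): no bracket -> illegal
(1,5): flips 1 -> legal
(1,6): flips 1 -> legal
(2,3): flips 2 -> legal
(2,7): no bracket -> illegal
(3,7): flips 2 -> legal
(4,5): no bracket -> illegal
(4,7): no bracket -> illegal
(5,2): no bracket -> illegal
(5,6): flips 2 -> legal
(5,7): no bracket -> illegal
(6,2): flips 1 -> legal
(6,3): flips 1 -> legal
(6,4): flips 2 -> legal
(6,5): flips 1 -> legal
(6,6): flips 1 -> legal
W mobility = 11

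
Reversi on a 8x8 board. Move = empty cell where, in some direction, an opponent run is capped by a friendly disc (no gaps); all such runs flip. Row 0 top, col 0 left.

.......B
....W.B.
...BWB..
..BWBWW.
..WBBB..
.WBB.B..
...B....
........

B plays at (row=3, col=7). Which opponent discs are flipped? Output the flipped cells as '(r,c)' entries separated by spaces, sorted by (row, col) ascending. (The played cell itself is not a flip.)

Answer: (3,5) (3,6)

Derivation:
Dir NW: first cell '.' (not opp) -> no flip
Dir N: first cell '.' (not opp) -> no flip
Dir NE: edge -> no flip
Dir W: opp run (3,6) (3,5) capped by B -> flip
Dir E: edge -> no flip
Dir SW: first cell '.' (not opp) -> no flip
Dir S: first cell '.' (not opp) -> no flip
Dir SE: edge -> no flip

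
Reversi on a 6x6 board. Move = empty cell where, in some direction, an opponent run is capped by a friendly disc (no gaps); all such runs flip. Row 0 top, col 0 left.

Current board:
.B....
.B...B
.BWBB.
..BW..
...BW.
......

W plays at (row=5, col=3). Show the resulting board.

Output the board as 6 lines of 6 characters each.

Place W at (5,3); scan 8 dirs for brackets.
Dir NW: first cell '.' (not opp) -> no flip
Dir N: opp run (4,3) capped by W -> flip
Dir NE: first cell 'W' (not opp) -> no flip
Dir W: first cell '.' (not opp) -> no flip
Dir E: first cell '.' (not opp) -> no flip
Dir SW: edge -> no flip
Dir S: edge -> no flip
Dir SE: edge -> no flip
All flips: (4,3)

Answer: .B....
.B...B
.BWBB.
..BW..
...WW.
...W..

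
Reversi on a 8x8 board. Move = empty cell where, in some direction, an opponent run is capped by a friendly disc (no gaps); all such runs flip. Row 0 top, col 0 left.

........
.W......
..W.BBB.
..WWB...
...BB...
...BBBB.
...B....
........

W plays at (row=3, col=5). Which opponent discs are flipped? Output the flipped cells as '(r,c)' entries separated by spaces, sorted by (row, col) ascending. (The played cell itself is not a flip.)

Answer: (3,4)

Derivation:
Dir NW: opp run (2,4), next='.' -> no flip
Dir N: opp run (2,5), next='.' -> no flip
Dir NE: opp run (2,6), next='.' -> no flip
Dir W: opp run (3,4) capped by W -> flip
Dir E: first cell '.' (not opp) -> no flip
Dir SW: opp run (4,4) (5,3), next='.' -> no flip
Dir S: first cell '.' (not opp) -> no flip
Dir SE: first cell '.' (not opp) -> no flip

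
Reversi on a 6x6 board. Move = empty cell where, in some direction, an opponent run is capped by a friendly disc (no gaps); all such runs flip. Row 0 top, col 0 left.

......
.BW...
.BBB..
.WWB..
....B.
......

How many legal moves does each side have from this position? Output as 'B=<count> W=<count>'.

Answer: B=9 W=6

Derivation:
-- B to move --
(0,1): flips 1 -> legal
(0,2): flips 1 -> legal
(0,3): flips 1 -> legal
(1,3): flips 1 -> legal
(2,0): no bracket -> illegal
(3,0): flips 2 -> legal
(4,0): flips 1 -> legal
(4,1): flips 2 -> legal
(4,2): flips 1 -> legal
(4,3): flips 1 -> legal
B mobility = 9
-- W to move --
(0,0): no bracket -> illegal
(0,1): flips 2 -> legal
(0,2): no bracket -> illegal
(1,0): flips 2 -> legal
(1,3): flips 1 -> legal
(1,4): flips 1 -> legal
(2,0): no bracket -> illegal
(2,4): no bracket -> illegal
(3,0): flips 1 -> legal
(3,4): flips 2 -> legal
(3,5): no bracket -> illegal
(4,2): no bracket -> illegal
(4,3): no bracket -> illegal
(4,5): no bracket -> illegal
(5,3): no bracket -> illegal
(5,4): no bracket -> illegal
(5,5): no bracket -> illegal
W mobility = 6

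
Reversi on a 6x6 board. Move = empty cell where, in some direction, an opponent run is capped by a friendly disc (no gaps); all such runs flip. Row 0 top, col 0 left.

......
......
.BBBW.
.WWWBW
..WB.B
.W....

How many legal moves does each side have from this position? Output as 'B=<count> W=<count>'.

-- B to move --
(1,3): no bracket -> illegal
(1,4): flips 1 -> legal
(1,5): no bracket -> illegal
(2,0): no bracket -> illegal
(2,5): flips 2 -> legal
(3,0): flips 3 -> legal
(4,0): flips 1 -> legal
(4,1): flips 3 -> legal
(4,4): flips 1 -> legal
(5,0): no bracket -> illegal
(5,2): flips 2 -> legal
(5,3): no bracket -> illegal
B mobility = 7
-- W to move --
(1,0): flips 1 -> legal
(1,1): flips 2 -> legal
(1,2): flips 1 -> legal
(1,3): flips 2 -> legal
(1,4): flips 1 -> legal
(2,0): flips 3 -> legal
(2,5): no bracket -> illegal
(3,0): no bracket -> illegal
(4,4): flips 2 -> legal
(5,2): no bracket -> illegal
(5,3): flips 1 -> legal
(5,4): flips 1 -> legal
(5,5): flips 1 -> legal
W mobility = 10

Answer: B=7 W=10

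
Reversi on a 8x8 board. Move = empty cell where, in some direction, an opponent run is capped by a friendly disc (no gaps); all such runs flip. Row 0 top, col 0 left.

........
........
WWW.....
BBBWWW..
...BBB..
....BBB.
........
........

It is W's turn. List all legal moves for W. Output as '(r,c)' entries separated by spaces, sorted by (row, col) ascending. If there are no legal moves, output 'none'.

Answer: (4,0) (4,1) (4,2) (5,2) (5,3) (6,4) (6,5) (6,6) (6,7)

Derivation:
(2,3): no bracket -> illegal
(3,6): no bracket -> illegal
(4,0): flips 2 -> legal
(4,1): flips 1 -> legal
(4,2): flips 2 -> legal
(4,6): no bracket -> illegal
(4,7): no bracket -> illegal
(5,2): flips 1 -> legal
(5,3): flips 2 -> legal
(5,7): no bracket -> illegal
(6,3): no bracket -> illegal
(6,4): flips 2 -> legal
(6,5): flips 5 -> legal
(6,6): flips 2 -> legal
(6,7): flips 2 -> legal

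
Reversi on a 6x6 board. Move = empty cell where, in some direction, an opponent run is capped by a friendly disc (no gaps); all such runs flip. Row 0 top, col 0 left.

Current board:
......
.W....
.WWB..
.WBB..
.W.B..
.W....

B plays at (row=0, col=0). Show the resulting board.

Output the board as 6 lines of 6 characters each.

Answer: B.....
.B....
.WBB..
.WBB..
.W.B..
.W....

Derivation:
Place B at (0,0); scan 8 dirs for brackets.
Dir NW: edge -> no flip
Dir N: edge -> no flip
Dir NE: edge -> no flip
Dir W: edge -> no flip
Dir E: first cell '.' (not opp) -> no flip
Dir SW: edge -> no flip
Dir S: first cell '.' (not opp) -> no flip
Dir SE: opp run (1,1) (2,2) capped by B -> flip
All flips: (1,1) (2,2)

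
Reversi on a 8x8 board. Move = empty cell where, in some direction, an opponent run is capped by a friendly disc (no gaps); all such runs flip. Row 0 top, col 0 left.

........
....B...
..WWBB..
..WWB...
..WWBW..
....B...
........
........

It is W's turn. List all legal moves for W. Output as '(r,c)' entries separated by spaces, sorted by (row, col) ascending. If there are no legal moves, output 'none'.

(0,3): no bracket -> illegal
(0,4): no bracket -> illegal
(0,5): flips 1 -> legal
(1,3): no bracket -> illegal
(1,5): flips 1 -> legal
(1,6): flips 2 -> legal
(2,6): flips 2 -> legal
(3,5): flips 1 -> legal
(3,6): no bracket -> illegal
(5,3): no bracket -> illegal
(5,5): flips 1 -> legal
(6,3): flips 1 -> legal
(6,4): no bracket -> illegal
(6,5): flips 1 -> legal

Answer: (0,5) (1,5) (1,6) (2,6) (3,5) (5,5) (6,3) (6,5)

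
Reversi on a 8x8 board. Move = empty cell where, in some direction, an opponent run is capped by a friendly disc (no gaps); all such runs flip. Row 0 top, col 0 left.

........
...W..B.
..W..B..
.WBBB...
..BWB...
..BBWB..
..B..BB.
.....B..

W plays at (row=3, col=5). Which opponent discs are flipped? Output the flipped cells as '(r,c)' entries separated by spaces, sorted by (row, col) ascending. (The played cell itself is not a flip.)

Dir NW: first cell '.' (not opp) -> no flip
Dir N: opp run (2,5), next='.' -> no flip
Dir NE: first cell '.' (not opp) -> no flip
Dir W: opp run (3,4) (3,3) (3,2) capped by W -> flip
Dir E: first cell '.' (not opp) -> no flip
Dir SW: opp run (4,4) (5,3) (6,2), next='.' -> no flip
Dir S: first cell '.' (not opp) -> no flip
Dir SE: first cell '.' (not opp) -> no flip

Answer: (3,2) (3,3) (3,4)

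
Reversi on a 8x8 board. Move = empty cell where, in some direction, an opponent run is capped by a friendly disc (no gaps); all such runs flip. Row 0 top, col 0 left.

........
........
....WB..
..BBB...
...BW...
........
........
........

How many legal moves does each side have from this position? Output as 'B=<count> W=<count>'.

Answer: B=6 W=3

Derivation:
-- B to move --
(1,3): no bracket -> illegal
(1,4): flips 1 -> legal
(1,5): flips 1 -> legal
(2,3): flips 1 -> legal
(3,5): no bracket -> illegal
(4,5): flips 1 -> legal
(5,3): no bracket -> illegal
(5,4): flips 1 -> legal
(5,5): flips 1 -> legal
B mobility = 6
-- W to move --
(1,4): no bracket -> illegal
(1,5): no bracket -> illegal
(1,6): no bracket -> illegal
(2,1): no bracket -> illegal
(2,2): flips 1 -> legal
(2,3): no bracket -> illegal
(2,6): flips 1 -> legal
(3,1): no bracket -> illegal
(3,5): no bracket -> illegal
(3,6): no bracket -> illegal
(4,1): no bracket -> illegal
(4,2): flips 2 -> legal
(4,5): no bracket -> illegal
(5,2): no bracket -> illegal
(5,3): no bracket -> illegal
(5,4): no bracket -> illegal
W mobility = 3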